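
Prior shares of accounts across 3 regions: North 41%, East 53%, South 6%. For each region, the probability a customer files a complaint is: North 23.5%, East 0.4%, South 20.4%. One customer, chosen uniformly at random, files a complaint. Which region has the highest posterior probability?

Compute prior × likelihood for every hypothesis:
  North: 0.41 × 0.235 = 0.09635
  East: 0.53 × 0.004 = 0.00212
  South: 0.06 × 0.204 = 0.01224
Normalizing constant = 0.11071.
Largest term belongs to North, so North is most probable.

North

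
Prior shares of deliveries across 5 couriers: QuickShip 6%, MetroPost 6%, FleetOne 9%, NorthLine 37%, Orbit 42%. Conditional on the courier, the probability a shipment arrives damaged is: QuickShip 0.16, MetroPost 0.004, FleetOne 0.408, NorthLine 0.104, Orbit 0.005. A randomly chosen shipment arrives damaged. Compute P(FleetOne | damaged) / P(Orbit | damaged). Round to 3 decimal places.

17.486

By Bayes' rule, posterior ∝ prior × likelihood:
  QuickShip: 0.06 × 0.16 = 0.0096
  MetroPost: 0.06 × 0.004 = 0.00024
  FleetOne: 0.09 × 0.408 = 0.03672
  NorthLine: 0.37 × 0.104 = 0.03848
  Orbit: 0.42 × 0.005 = 0.0021
Total = 0.08714.
The ratio is 0.03672 / 0.0021 (the normalizer cancels) = 17.486.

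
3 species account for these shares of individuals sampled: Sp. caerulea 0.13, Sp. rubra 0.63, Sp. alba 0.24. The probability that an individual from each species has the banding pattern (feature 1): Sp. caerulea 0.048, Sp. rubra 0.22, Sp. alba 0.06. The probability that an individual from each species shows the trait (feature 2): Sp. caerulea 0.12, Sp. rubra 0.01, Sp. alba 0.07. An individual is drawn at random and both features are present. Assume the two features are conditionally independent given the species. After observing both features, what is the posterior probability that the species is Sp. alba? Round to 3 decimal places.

0.321

Prior × likelihood for each hypothesis:
  Sp. caerulea: 0.13 × 0.048 × 0.12 = 0.0007488
  Sp. rubra: 0.63 × 0.22 × 0.01 = 0.001386
  Sp. alba: 0.24 × 0.06 × 0.07 = 0.001008
Sum = 0.0031428.
P(Sp. alba | evidence) = 0.001008 / 0.0031428 ≈ 0.321.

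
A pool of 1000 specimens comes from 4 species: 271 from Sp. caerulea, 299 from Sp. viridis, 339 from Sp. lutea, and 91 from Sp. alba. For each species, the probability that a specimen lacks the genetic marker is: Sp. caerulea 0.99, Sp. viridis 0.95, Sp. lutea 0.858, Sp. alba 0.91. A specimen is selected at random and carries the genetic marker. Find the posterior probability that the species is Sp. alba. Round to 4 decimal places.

0.1107

Taking complements, P(marker | each) = Sp. caerulea 0.01, Sp. viridis 0.05, Sp. lutea 0.142, Sp. alba 0.09.
Unnormalized posteriors (prior × likelihood):
  Sp. caerulea: 0.271 × 0.01 = 0.00271
  Sp. viridis: 0.299 × 0.05 = 0.01495
  Sp. lutea: 0.339 × 0.142 = 0.048138
  Sp. alba: 0.091 × 0.09 = 0.00819
Normalizing constant = 0.073988.
P(Sp. alba | evidence) = 0.00819 / 0.073988 ≈ 0.1107.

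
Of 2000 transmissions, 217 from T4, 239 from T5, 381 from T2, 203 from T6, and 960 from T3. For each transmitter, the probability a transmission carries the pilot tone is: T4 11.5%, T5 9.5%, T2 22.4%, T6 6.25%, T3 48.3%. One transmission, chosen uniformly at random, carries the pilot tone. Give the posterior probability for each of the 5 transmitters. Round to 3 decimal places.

T4 0.041, T5 0.037, T2 0.140, T6 0.021, T3 0.761

Unnormalized posteriors (prior × likelihood):
  T4: 0.1085 × 0.115 = 0.0124775
  T5: 0.1195 × 0.095 = 0.0113525
  T2: 0.1905 × 0.224 = 0.042672
  T6: 0.1015 × 0.0625 = 0.00634375
  T3: 0.48 × 0.483 = 0.23184
Total = 0.30468575.
P(T4 | pilot) = 0.0124775/0.30468575 ≈ 0.041
P(T5 | pilot) = 0.0113525/0.30468575 ≈ 0.037
P(T2 | pilot) = 0.042672/0.30468575 ≈ 0.140
P(T6 | pilot) = 0.00634375/0.30468575 ≈ 0.021
P(T3 | pilot) = 0.23184/0.30468575 ≈ 0.761
(Check: 0.041+0.037+0.140+0.021+0.761 = 1.000.)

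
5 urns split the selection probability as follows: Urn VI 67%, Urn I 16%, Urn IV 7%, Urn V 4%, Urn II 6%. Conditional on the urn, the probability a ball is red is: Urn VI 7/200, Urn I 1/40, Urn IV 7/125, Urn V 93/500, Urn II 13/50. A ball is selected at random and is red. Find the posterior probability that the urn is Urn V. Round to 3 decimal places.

0.137

Unnormalized posteriors (prior × likelihood):
  Urn VI: 0.67 × 0.035 = 0.02345
  Urn I: 0.16 × 0.025 = 0.004
  Urn IV: 0.07 × 0.056 = 0.00392
  Urn V: 0.04 × 0.186 = 0.00744
  Urn II: 0.06 × 0.26 = 0.0156
Total = 0.05441.
P(Urn V | evidence) = 0.00744 / 0.05441 ≈ 0.137.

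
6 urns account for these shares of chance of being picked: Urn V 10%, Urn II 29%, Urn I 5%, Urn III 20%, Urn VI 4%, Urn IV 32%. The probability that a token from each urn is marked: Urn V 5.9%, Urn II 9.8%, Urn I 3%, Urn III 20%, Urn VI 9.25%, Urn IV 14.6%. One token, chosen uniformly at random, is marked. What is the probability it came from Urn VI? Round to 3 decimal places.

0.029

Unnormalized posteriors (prior × likelihood):
  Urn V: 0.1 × 0.059 = 0.0059
  Urn II: 0.29 × 0.098 = 0.02842
  Urn I: 0.05 × 0.03 = 0.0015
  Urn III: 0.2 × 0.2 = 0.04
  Urn VI: 0.04 × 0.0925 = 0.0037
  Urn IV: 0.32 × 0.146 = 0.04672
Sum = 0.12624.
P(Urn VI | evidence) = 0.0037 / 0.12624 ≈ 0.029.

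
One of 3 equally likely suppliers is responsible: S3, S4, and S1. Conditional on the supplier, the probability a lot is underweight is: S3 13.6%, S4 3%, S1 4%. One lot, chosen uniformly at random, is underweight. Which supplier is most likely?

With a uniform prior (1/3 each), posterior ∝ likelihood:
  S3: 0.136
  S4: 0.03
  S1: 0.04
Sum = 0.206.
Largest term belongs to S3, so S3 is most probable.

S3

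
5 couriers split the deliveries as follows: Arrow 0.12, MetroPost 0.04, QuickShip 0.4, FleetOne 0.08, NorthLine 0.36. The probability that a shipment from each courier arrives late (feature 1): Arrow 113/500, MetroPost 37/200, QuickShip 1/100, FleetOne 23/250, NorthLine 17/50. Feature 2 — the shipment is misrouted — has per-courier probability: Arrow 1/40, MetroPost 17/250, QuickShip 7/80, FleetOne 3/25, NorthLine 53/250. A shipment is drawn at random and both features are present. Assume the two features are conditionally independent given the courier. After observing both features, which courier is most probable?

Unnormalized posteriors (prior × likelihood):
  Arrow: 0.12 × 0.226 × 0.025 = 0.000678
  MetroPost: 0.04 × 0.185 × 0.068 = 0.0005032
  QuickShip: 0.4 × 0.01 × 0.0875 = 0.00035
  FleetOne: 0.08 × 0.092 × 0.12 = 0.0008832
  NorthLine: 0.36 × 0.34 × 0.212 = 0.0259488
Total = 0.0283632.
Largest term belongs to NorthLine, so NorthLine is most probable.

NorthLine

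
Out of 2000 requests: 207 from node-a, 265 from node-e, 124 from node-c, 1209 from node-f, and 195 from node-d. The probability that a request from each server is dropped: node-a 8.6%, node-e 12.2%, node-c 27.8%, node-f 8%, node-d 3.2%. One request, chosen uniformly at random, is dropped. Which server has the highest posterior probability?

Prior × likelihood for each hypothesis:
  node-a: 0.1035 × 0.086 = 0.008901
  node-e: 0.1325 × 0.122 = 0.016165
  node-c: 0.062 × 0.278 = 0.017236
  node-f: 0.6045 × 0.08 = 0.04836
  node-d: 0.0975 × 0.032 = 0.00312
Sum = 0.093782.
Largest term belongs to node-f, so node-f is most probable.

node-f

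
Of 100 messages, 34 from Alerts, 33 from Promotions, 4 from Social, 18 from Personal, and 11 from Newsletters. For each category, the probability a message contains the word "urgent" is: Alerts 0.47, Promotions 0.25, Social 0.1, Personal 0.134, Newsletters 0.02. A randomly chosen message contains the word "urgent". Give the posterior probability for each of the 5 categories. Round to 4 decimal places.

Compute prior × likelihood for every hypothesis:
  Alerts: 0.34 × 0.47 = 0.1598
  Promotions: 0.33 × 0.25 = 0.0825
  Social: 0.04 × 0.1 = 0.004
  Personal: 0.18 × 0.134 = 0.02412
  Newsletters: 0.11 × 0.02 = 0.0022
Total = 0.27262.
P(Alerts | urgent-flag) = 0.1598/0.27262 ≈ 0.5862
P(Promotions | urgent-flag) = 0.0825/0.27262 ≈ 0.3026
P(Social | urgent-flag) = 0.004/0.27262 ≈ 0.0147
P(Personal | urgent-flag) = 0.02412/0.27262 ≈ 0.0885
P(Newsletters | urgent-flag) = 0.0022/0.27262 ≈ 0.0081
(Check: 0.5862+0.3026+0.0147+0.0885+0.0081 = 1.0001.)

Alerts 0.5862, Promotions 0.3026, Social 0.0147, Personal 0.0885, Newsletters 0.0081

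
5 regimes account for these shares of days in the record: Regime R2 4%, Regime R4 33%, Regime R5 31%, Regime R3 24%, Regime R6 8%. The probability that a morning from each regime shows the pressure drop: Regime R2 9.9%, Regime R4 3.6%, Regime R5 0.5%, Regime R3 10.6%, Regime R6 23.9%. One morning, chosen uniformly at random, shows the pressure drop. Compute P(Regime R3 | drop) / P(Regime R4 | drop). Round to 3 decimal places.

By Bayes' rule, posterior ∝ prior × likelihood:
  Regime R2: 0.04 × 0.099 = 0.00396
  Regime R4: 0.33 × 0.036 = 0.01188
  Regime R5: 0.31 × 0.005 = 0.00155
  Regime R3: 0.24 × 0.106 = 0.02544
  Regime R6: 0.08 × 0.239 = 0.01912
Total = 0.06195.
The ratio is 0.02544 / 0.01188 (the normalizer cancels) = 2.141.

2.141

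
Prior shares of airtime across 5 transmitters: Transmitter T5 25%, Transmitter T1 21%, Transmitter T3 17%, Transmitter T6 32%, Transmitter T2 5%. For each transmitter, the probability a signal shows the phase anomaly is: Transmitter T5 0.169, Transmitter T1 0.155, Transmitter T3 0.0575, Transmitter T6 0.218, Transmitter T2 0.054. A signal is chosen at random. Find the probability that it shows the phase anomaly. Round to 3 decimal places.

By Bayes' rule, posterior ∝ prior × likelihood:
  Transmitter T5: 0.25 × 0.169 = 0.04225
  Transmitter T1: 0.21 × 0.155 = 0.03255
  Transmitter T3: 0.17 × 0.0575 = 0.009775
  Transmitter T6: 0.32 × 0.218 = 0.06976
  Transmitter T2: 0.05 × 0.054 = 0.0027
P(anomaly) = 0.04225 + 0.03255 + 0.009775 + 0.06976 + 0.0027 = 0.157035 → 0.157.

0.157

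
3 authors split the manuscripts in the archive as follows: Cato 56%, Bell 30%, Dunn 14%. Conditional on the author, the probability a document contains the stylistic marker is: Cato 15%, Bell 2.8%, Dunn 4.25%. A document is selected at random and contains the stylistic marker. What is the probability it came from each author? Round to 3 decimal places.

Compute prior × likelihood for every hypothesis:
  Cato: 0.56 × 0.15 = 0.084
  Bell: 0.3 × 0.028 = 0.0084
  Dunn: 0.14 × 0.0425 = 0.00595
Normalizing constant = 0.09835.
P(Cato | marker) = 0.084/0.09835 ≈ 0.854
P(Bell | marker) = 0.0084/0.09835 ≈ 0.085
P(Dunn | marker) = 0.00595/0.09835 ≈ 0.060
(Check: 0.854+0.085+0.060 = 0.999.)

Cato 0.854, Bell 0.085, Dunn 0.060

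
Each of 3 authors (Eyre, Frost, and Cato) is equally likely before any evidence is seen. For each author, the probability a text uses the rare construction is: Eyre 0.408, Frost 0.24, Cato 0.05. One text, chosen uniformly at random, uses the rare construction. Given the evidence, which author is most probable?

Eyre

With a uniform prior (1/3 each), posterior ∝ likelihood:
  Eyre: 0.408
  Frost: 0.24
  Cato: 0.05
Sum = 0.698.
Largest term belongs to Eyre, so Eyre is most probable.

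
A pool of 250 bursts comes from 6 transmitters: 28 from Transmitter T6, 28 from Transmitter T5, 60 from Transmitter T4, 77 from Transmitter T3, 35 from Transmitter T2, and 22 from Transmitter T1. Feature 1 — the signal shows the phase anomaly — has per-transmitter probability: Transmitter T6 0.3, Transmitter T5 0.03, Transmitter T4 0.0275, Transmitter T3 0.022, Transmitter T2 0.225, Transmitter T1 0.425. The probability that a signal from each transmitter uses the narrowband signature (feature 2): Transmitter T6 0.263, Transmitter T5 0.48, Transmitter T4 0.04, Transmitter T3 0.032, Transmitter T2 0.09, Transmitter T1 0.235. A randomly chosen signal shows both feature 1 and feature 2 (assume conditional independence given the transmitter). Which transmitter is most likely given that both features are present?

Transmitter T6

Compute prior × likelihood for every hypothesis:
  Transmitter T6: 0.112 × 0.3 × 0.263 = 0.0088368
  Transmitter T5: 0.112 × 0.03 × 0.48 = 0.0016128
  Transmitter T4: 0.24 × 0.0275 × 0.04 = 0.000264
  Transmitter T3: 0.308 × 0.022 × 0.032 = 0.000216832
  Transmitter T2: 0.14 × 0.225 × 0.09 = 0.002835
  Transmitter T1: 0.088 × 0.425 × 0.235 = 0.008789
Sum = 0.022554432.
Largest term belongs to Transmitter T6, so Transmitter T6 is most probable.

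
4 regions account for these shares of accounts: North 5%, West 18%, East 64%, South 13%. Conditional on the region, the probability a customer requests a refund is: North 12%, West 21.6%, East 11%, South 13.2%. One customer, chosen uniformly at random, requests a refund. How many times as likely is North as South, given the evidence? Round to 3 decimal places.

By Bayes' rule, posterior ∝ prior × likelihood:
  North: 0.05 × 0.12 = 0.006
  West: 0.18 × 0.216 = 0.03888
  East: 0.64 × 0.11 = 0.0704
  South: 0.13 × 0.132 = 0.01716
Normalizing constant = 0.13244.
The ratio is 0.006 / 0.01716 (the normalizer cancels) = 0.350.

0.350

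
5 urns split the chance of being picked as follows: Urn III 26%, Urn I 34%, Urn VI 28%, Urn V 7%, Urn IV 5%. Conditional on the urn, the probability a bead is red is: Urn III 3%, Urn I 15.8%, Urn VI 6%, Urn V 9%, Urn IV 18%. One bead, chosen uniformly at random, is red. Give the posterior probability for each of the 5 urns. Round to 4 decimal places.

Urn III 0.0833, Urn I 0.5738, Urn VI 0.1794, Urn V 0.0673, Urn IV 0.0961

Prior × likelihood for each hypothesis:
  Urn III: 0.26 × 0.03 = 0.0078
  Urn I: 0.34 × 0.158 = 0.05372
  Urn VI: 0.28 × 0.06 = 0.0168
  Urn V: 0.07 × 0.09 = 0.0063
  Urn IV: 0.05 × 0.18 = 0.009
Sum = 0.09362.
P(Urn III | red) = 0.0078/0.09362 ≈ 0.0833
P(Urn I | red) = 0.05372/0.09362 ≈ 0.5738
P(Urn VI | red) = 0.0168/0.09362 ≈ 0.1794
P(Urn V | red) = 0.0063/0.09362 ≈ 0.0673
P(Urn IV | red) = 0.009/0.09362 ≈ 0.0961
(Check: 0.0833+0.5738+0.1794+0.0673+0.0961 = 0.9999.)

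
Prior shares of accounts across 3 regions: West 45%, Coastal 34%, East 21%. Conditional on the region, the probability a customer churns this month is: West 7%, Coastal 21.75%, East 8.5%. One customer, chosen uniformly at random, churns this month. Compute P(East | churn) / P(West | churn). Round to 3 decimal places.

0.567

Compute prior × likelihood for every hypothesis:
  West: 0.45 × 0.07 = 0.0315
  Coastal: 0.34 × 0.2175 = 0.07395
  East: 0.21 × 0.085 = 0.01785
Total = 0.1233.
The ratio is 0.01785 / 0.0315 (the normalizer cancels) = 0.567.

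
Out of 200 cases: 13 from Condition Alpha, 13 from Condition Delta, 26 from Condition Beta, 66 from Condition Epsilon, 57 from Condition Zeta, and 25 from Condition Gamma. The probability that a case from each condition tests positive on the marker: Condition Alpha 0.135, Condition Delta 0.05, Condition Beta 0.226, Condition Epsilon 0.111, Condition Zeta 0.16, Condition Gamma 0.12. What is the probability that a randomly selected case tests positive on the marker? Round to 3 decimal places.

By Bayes' rule, posterior ∝ prior × likelihood:
  Condition Alpha: 0.065 × 0.135 = 0.008775
  Condition Delta: 0.065 × 0.05 = 0.00325
  Condition Beta: 0.13 × 0.226 = 0.02938
  Condition Epsilon: 0.33 × 0.111 = 0.03663
  Condition Zeta: 0.285 × 0.16 = 0.0456
  Condition Gamma: 0.125 × 0.12 = 0.015
P(marker-positive) = 0.008775 + 0.00325 + 0.02938 + 0.03663 + 0.0456 + 0.015 = 0.138635 → 0.139.

0.139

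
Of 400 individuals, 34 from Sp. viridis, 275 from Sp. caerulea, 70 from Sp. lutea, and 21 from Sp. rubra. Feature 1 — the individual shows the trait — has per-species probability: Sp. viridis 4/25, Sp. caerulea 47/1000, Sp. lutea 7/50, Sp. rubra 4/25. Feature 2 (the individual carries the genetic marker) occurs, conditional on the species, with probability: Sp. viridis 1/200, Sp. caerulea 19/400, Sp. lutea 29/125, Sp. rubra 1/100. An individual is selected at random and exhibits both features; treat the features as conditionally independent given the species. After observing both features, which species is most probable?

Sp. lutea

Compute prior × likelihood for every hypothesis:
  Sp. viridis: 0.085 × 0.16 × 0.005 = 0.000068
  Sp. caerulea: 0.6875 × 0.047 × 0.0475 = 0.00153484375
  Sp. lutea: 0.175 × 0.14 × 0.232 = 0.005684
  Sp. rubra: 0.0525 × 0.16 × 0.01 = 0.000084
Normalizing constant = 0.00737084375.
Largest term belongs to Sp. lutea, so Sp. lutea is most probable.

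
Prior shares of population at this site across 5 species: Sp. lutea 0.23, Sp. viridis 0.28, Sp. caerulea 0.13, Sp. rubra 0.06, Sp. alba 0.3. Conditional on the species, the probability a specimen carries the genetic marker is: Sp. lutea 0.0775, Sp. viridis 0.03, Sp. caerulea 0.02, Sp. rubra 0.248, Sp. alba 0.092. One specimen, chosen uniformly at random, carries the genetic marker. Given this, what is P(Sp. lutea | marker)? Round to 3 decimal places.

0.250

By Bayes' rule, posterior ∝ prior × likelihood:
  Sp. lutea: 0.23 × 0.0775 = 0.017825
  Sp. viridis: 0.28 × 0.03 = 0.0084
  Sp. caerulea: 0.13 × 0.02 = 0.0026
  Sp. rubra: 0.06 × 0.248 = 0.01488
  Sp. alba: 0.3 × 0.092 = 0.0276
Sum = 0.071305.
P(Sp. lutea | evidence) = 0.017825 / 0.071305 ≈ 0.250.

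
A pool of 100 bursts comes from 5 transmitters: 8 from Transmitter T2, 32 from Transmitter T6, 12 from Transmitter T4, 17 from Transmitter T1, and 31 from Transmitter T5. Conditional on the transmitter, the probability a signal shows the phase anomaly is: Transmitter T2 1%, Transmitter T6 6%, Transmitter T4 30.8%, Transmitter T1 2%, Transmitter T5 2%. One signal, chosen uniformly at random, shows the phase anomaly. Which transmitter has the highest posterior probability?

Transmitter T4

Unnormalized posteriors (prior × likelihood):
  Transmitter T2: 0.08 × 0.01 = 0.0008
  Transmitter T6: 0.32 × 0.06 = 0.0192
  Transmitter T4: 0.12 × 0.308 = 0.03696
  Transmitter T1: 0.17 × 0.02 = 0.0034
  Transmitter T5: 0.31 × 0.02 = 0.0062
Sum = 0.06656.
Largest term belongs to Transmitter T4, so Transmitter T4 is most probable.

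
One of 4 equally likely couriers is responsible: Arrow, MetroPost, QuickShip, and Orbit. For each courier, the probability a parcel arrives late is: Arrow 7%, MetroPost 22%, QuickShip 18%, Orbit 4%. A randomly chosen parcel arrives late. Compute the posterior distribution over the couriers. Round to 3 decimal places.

With a uniform prior (1/4 each), posterior ∝ likelihood:
  Arrow: 0.07
  MetroPost: 0.22
  QuickShip: 0.18
  Orbit: 0.04
Normalizing constant = 0.51.
P(Arrow | late) = 0.07/0.51 ≈ 0.137
P(MetroPost | late) = 0.22/0.51 ≈ 0.431
P(QuickShip | late) = 0.18/0.51 ≈ 0.353
P(Orbit | late) = 0.04/0.51 ≈ 0.078

Arrow 0.137, MetroPost 0.431, QuickShip 0.353, Orbit 0.078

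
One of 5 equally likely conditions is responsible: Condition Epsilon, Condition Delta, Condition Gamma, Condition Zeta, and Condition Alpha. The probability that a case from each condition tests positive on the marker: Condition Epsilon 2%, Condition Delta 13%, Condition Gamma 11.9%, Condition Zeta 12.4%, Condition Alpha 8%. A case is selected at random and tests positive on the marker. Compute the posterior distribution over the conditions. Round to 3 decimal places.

Since the prior is uniform, the posterior is proportional to the likelihood:
  Condition Epsilon: 0.02
  Condition Delta: 0.13
  Condition Gamma: 0.119
  Condition Zeta: 0.124
  Condition Alpha: 0.08
Total = 0.473.
P(Condition Epsilon | marker-positive) = 0.02/0.473 ≈ 0.042
P(Condition Delta | marker-positive) = 0.13/0.473 ≈ 0.275
P(Condition Gamma | marker-positive) = 0.119/0.473 ≈ 0.252
P(Condition Zeta | marker-positive) = 0.124/0.473 ≈ 0.262
P(Condition Alpha | marker-positive) = 0.08/0.473 ≈ 0.169
(Check: 0.042+0.275+0.252+0.262+0.169 = 1.000.)

Condition Epsilon 0.042, Condition Delta 0.275, Condition Gamma 0.252, Condition Zeta 0.262, Condition Alpha 0.169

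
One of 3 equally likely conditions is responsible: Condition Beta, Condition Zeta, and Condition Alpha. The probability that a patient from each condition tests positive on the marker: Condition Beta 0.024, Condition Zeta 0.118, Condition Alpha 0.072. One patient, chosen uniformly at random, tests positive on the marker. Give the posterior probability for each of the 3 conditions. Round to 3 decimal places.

Condition Beta 0.112, Condition Zeta 0.551, Condition Alpha 0.336

Since the prior is uniform, the posterior is proportional to the likelihood:
  Condition Beta: 0.024
  Condition Zeta: 0.118
  Condition Alpha: 0.072
Sum = 0.214.
P(Condition Beta | marker-positive) = 0.024/0.214 ≈ 0.112
P(Condition Zeta | marker-positive) = 0.118/0.214 ≈ 0.551
P(Condition Alpha | marker-positive) = 0.072/0.214 ≈ 0.336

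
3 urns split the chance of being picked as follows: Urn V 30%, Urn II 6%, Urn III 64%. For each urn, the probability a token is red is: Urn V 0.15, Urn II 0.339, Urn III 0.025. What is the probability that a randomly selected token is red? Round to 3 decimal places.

Compute prior × likelihood for every hypothesis:
  Urn V: 0.3 × 0.15 = 0.045
  Urn II: 0.06 × 0.339 = 0.02034
  Urn III: 0.64 × 0.025 = 0.016
P(red) = 0.045 + 0.02034 + 0.016 = 0.08134 → 0.081.

0.081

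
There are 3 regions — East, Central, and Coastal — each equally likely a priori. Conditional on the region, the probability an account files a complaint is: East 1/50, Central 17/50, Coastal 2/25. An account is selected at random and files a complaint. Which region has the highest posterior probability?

Since the prior is uniform, the posterior is proportional to the likelihood:
  East: 0.02
  Central: 0.34
  Coastal: 0.08
Sum = 0.44.
Largest term belongs to Central, so Central is most probable.

Central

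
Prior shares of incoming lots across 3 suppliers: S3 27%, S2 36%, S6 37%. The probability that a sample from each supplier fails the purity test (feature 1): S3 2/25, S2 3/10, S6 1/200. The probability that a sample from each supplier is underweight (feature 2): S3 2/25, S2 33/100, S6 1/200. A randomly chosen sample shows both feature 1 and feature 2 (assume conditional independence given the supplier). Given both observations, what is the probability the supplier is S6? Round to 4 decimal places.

Prior × likelihood for each hypothesis:
  S3: 0.27 × 0.08 × 0.08 = 0.001728
  S2: 0.36 × 0.3 × 0.33 = 0.03564
  S6: 0.37 × 0.005 × 0.005 = 0.00000925
Total = 0.03737725.
P(S6 | evidence) = 0.00000925 / 0.03737725 ≈ 0.0002.

0.0002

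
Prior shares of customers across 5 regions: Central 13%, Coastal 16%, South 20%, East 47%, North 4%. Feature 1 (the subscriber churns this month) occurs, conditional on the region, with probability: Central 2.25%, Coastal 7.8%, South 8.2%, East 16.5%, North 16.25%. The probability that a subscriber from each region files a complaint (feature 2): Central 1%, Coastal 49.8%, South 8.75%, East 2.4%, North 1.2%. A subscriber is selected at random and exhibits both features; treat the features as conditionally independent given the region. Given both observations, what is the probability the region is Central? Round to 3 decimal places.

0.003

Compute prior × likelihood for every hypothesis:
  Central: 0.13 × 0.0225 × 0.01 = 0.00002925
  Coastal: 0.16 × 0.078 × 0.498 = 0.00621504
  South: 0.2 × 0.082 × 0.0875 = 0.001435
  East: 0.47 × 0.165 × 0.024 = 0.0018612
  North: 0.04 × 0.1625 × 0.012 = 0.000078
Total = 0.00961849.
P(Central | evidence) = 0.00002925 / 0.00961849 ≈ 0.003.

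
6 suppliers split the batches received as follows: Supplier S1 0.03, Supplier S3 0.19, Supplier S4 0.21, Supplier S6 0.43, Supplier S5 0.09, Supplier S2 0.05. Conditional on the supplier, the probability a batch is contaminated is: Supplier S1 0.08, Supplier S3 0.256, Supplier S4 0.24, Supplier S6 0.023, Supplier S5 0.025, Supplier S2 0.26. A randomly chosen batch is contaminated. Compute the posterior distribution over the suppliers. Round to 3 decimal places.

Supplier S1 0.019, Supplier S3 0.384, Supplier S4 0.398, Supplier S6 0.078, Supplier S5 0.018, Supplier S2 0.103

Compute prior × likelihood for every hypothesis:
  Supplier S1: 0.03 × 0.08 = 0.0024
  Supplier S3: 0.19 × 0.256 = 0.04864
  Supplier S4: 0.21 × 0.24 = 0.0504
  Supplier S6: 0.43 × 0.023 = 0.00989
  Supplier S5: 0.09 × 0.025 = 0.00225
  Supplier S2: 0.05 × 0.26 = 0.013
Total = 0.12658.
P(Supplier S1 | contaminated) = 0.0024/0.12658 ≈ 0.019
P(Supplier S3 | contaminated) = 0.04864/0.12658 ≈ 0.384
P(Supplier S4 | contaminated) = 0.0504/0.12658 ≈ 0.398
P(Supplier S6 | contaminated) = 0.00989/0.12658 ≈ 0.078
P(Supplier S5 | contaminated) = 0.00225/0.12658 ≈ 0.018
P(Supplier S2 | contaminated) = 0.013/0.12658 ≈ 0.103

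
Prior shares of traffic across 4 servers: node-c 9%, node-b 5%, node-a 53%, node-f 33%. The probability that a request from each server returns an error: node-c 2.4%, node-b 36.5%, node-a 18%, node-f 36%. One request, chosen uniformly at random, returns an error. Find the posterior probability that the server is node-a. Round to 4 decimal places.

Prior × likelihood for each hypothesis:
  node-c: 0.09 × 0.024 = 0.00216
  node-b: 0.05 × 0.365 = 0.01825
  node-a: 0.53 × 0.18 = 0.0954
  node-f: 0.33 × 0.36 = 0.1188
Sum = 0.23461.
P(node-a | evidence) = 0.0954 / 0.23461 ≈ 0.4066.

0.4066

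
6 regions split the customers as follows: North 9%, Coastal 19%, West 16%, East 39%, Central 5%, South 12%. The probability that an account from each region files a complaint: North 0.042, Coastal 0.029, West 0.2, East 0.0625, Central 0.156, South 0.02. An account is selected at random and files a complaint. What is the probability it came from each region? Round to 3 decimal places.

North 0.050, Coastal 0.073, West 0.422, East 0.321, Central 0.103, South 0.032

Unnormalized posteriors (prior × likelihood):
  North: 0.09 × 0.042 = 0.00378
  Coastal: 0.19 × 0.029 = 0.00551
  West: 0.16 × 0.2 = 0.032
  East: 0.39 × 0.0625 = 0.024375
  Central: 0.05 × 0.156 = 0.0078
  South: 0.12 × 0.02 = 0.0024
Sum = 0.075865.
P(North | complaint) = 0.00378/0.075865 ≈ 0.050
P(Coastal | complaint) = 0.00551/0.075865 ≈ 0.073
P(West | complaint) = 0.032/0.075865 ≈ 0.422
P(East | complaint) = 0.024375/0.075865 ≈ 0.321
P(Central | complaint) = 0.0078/0.075865 ≈ 0.103
P(South | complaint) = 0.0024/0.075865 ≈ 0.032
(Check: 0.050+0.073+0.422+0.321+0.103+0.032 = 1.001.)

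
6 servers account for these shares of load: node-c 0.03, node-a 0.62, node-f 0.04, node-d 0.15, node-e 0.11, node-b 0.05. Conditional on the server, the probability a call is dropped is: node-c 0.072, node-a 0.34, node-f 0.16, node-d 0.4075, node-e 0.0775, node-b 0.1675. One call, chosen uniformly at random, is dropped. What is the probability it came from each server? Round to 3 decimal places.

Unnormalized posteriors (prior × likelihood):
  node-c: 0.03 × 0.072 = 0.00216
  node-a: 0.62 × 0.34 = 0.2108
  node-f: 0.04 × 0.16 = 0.0064
  node-d: 0.15 × 0.4075 = 0.061125
  node-e: 0.11 × 0.0775 = 0.008525
  node-b: 0.05 × 0.1675 = 0.008375
Total = 0.297385.
P(node-c | dropped) = 0.00216/0.297385 ≈ 0.007
P(node-a | dropped) = 0.2108/0.297385 ≈ 0.709
P(node-f | dropped) = 0.0064/0.297385 ≈ 0.022
P(node-d | dropped) = 0.061125/0.297385 ≈ 0.206
P(node-e | dropped) = 0.008525/0.297385 ≈ 0.029
P(node-b | dropped) = 0.008375/0.297385 ≈ 0.028

node-c 0.007, node-a 0.709, node-f 0.022, node-d 0.206, node-e 0.029, node-b 0.028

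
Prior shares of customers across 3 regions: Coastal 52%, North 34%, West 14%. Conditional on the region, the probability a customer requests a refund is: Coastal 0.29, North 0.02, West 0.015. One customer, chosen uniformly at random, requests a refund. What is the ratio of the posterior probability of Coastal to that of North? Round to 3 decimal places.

By Bayes' rule, posterior ∝ prior × likelihood:
  Coastal: 0.52 × 0.29 = 0.1508
  North: 0.34 × 0.02 = 0.0068
  West: 0.14 × 0.015 = 0.0021
Sum = 0.1597.
The ratio is 0.1508 / 0.0068 (the normalizer cancels) = 22.176.

22.176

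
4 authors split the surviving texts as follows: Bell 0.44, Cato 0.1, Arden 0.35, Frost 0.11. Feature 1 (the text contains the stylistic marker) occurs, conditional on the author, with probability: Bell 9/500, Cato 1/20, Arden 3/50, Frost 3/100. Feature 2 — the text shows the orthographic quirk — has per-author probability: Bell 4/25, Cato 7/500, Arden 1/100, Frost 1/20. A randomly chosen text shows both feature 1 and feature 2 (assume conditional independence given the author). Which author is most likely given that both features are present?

Bell

Unnormalized posteriors (prior × likelihood):
  Bell: 0.44 × 0.018 × 0.16 = 0.0012672
  Cato: 0.1 × 0.05 × 0.014 = 0.00007
  Arden: 0.35 × 0.06 × 0.01 = 0.00021
  Frost: 0.11 × 0.03 × 0.05 = 0.000165
Sum = 0.0017122.
Largest term belongs to Bell, so Bell is most probable.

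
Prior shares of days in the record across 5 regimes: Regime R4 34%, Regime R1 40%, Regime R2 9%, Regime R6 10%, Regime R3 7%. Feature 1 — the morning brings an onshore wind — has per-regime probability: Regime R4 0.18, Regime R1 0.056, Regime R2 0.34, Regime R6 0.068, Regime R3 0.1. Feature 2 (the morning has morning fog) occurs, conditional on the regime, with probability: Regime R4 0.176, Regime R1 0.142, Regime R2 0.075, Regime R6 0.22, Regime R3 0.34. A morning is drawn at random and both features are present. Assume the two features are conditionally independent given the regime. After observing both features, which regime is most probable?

Prior × likelihood for each hypothesis:
  Regime R4: 0.34 × 0.18 × 0.176 = 0.0107712
  Regime R1: 0.4 × 0.056 × 0.142 = 0.0031808
  Regime R2: 0.09 × 0.34 × 0.075 = 0.002295
  Regime R6: 0.1 × 0.068 × 0.22 = 0.001496
  Regime R3: 0.07 × 0.1 × 0.34 = 0.00238
Total = 0.020123.
Largest term belongs to Regime R4, so Regime R4 is most probable.

Regime R4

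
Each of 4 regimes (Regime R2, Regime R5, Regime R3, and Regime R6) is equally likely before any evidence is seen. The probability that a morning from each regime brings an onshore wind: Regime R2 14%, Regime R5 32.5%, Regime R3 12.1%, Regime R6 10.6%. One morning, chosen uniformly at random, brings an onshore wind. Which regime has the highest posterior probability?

Regime R5

With a uniform prior (1/4 each), posterior ∝ likelihood:
  Regime R2: 0.14
  Regime R5: 0.325
  Regime R3: 0.121
  Regime R6: 0.106
Sum = 0.692.
Largest term belongs to Regime R5, so Regime R5 is most probable.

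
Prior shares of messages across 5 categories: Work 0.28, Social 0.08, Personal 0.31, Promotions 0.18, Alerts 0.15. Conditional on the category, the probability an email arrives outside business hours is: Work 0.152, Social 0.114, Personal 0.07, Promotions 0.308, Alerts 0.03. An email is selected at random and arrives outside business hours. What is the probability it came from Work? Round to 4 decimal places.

0.3192

Prior × likelihood for each hypothesis:
  Work: 0.28 × 0.152 = 0.04256
  Social: 0.08 × 0.114 = 0.00912
  Personal: 0.31 × 0.07 = 0.0217
  Promotions: 0.18 × 0.308 = 0.05544
  Alerts: 0.15 × 0.03 = 0.0045
Normalizing constant = 0.13332.
P(Work | evidence) = 0.04256 / 0.13332 ≈ 0.3192.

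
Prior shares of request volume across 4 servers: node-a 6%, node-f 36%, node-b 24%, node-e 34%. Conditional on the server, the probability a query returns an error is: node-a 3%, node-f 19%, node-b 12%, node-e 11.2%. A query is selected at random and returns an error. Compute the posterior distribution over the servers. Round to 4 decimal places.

node-a 0.0131, node-f 0.4990, node-b 0.2101, node-e 0.2778

By Bayes' rule, posterior ∝ prior × likelihood:
  node-a: 0.06 × 0.03 = 0.0018
  node-f: 0.36 × 0.19 = 0.0684
  node-b: 0.24 × 0.12 = 0.0288
  node-e: 0.34 × 0.112 = 0.03808
Total = 0.13708.
P(node-a | error) = 0.0018/0.13708 ≈ 0.0131
P(node-f | error) = 0.0684/0.13708 ≈ 0.4990
P(node-b | error) = 0.0288/0.13708 ≈ 0.2101
P(node-e | error) = 0.03808/0.13708 ≈ 0.2778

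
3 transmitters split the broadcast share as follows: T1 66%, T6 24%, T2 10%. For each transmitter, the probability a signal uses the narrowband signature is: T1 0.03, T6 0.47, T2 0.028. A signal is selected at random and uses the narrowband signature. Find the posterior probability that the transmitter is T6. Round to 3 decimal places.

Prior × likelihood for each hypothesis:
  T1: 0.66 × 0.03 = 0.0198
  T6: 0.24 × 0.47 = 0.1128
  T2: 0.1 × 0.028 = 0.0028
Normalizing constant = 0.1354.
P(T6 | evidence) = 0.1128 / 0.1354 ≈ 0.833.

0.833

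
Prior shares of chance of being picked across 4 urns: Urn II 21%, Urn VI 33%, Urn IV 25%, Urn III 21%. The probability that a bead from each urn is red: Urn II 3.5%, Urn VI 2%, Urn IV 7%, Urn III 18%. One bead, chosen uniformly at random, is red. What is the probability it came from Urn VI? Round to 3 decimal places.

0.095

Unnormalized posteriors (prior × likelihood):
  Urn II: 0.21 × 0.035 = 0.00735
  Urn VI: 0.33 × 0.02 = 0.0066
  Urn IV: 0.25 × 0.07 = 0.0175
  Urn III: 0.21 × 0.18 = 0.0378
Sum = 0.06925.
P(Urn VI | evidence) = 0.0066 / 0.06925 ≈ 0.095.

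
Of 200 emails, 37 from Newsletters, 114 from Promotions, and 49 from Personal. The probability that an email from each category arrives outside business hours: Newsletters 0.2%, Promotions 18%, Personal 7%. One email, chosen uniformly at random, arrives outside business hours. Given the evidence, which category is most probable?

Prior × likelihood for each hypothesis:
  Newsletters: 0.185 × 0.002 = 0.00037
  Promotions: 0.57 × 0.18 = 0.1026
  Personal: 0.245 × 0.07 = 0.01715
Total = 0.12012.
Largest term belongs to Promotions, so Promotions is most probable.

Promotions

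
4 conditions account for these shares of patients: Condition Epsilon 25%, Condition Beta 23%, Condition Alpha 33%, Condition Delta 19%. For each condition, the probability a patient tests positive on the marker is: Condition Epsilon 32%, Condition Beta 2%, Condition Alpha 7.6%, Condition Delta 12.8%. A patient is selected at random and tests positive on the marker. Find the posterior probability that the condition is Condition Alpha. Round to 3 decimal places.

0.187

By Bayes' rule, posterior ∝ prior × likelihood:
  Condition Epsilon: 0.25 × 0.32 = 0.08
  Condition Beta: 0.23 × 0.02 = 0.0046
  Condition Alpha: 0.33 × 0.076 = 0.02508
  Condition Delta: 0.19 × 0.128 = 0.02432
Normalizing constant = 0.134.
P(Condition Alpha | evidence) = 0.02508 / 0.134 ≈ 0.187.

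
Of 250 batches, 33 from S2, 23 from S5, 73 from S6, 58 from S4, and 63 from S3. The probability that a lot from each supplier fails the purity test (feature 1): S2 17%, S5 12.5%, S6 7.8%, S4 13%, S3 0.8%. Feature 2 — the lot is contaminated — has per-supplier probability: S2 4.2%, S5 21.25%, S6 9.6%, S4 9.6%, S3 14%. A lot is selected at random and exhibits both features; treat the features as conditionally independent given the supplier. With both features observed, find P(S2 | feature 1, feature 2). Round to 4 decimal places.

0.1077

By Bayes' rule, posterior ∝ prior × likelihood:
  S2: 0.132 × 0.17 × 0.042 = 0.00094248
  S5: 0.092 × 0.125 × 0.2125 = 0.00244375
  S6: 0.292 × 0.078 × 0.096 = 0.002186496
  S4: 0.232 × 0.13 × 0.096 = 0.00289536
  S3: 0.252 × 0.008 × 0.14 = 0.00028224
Normalizing constant = 0.008750326.
P(S2 | evidence) = 0.00094248 / 0.008750326 ≈ 0.1077.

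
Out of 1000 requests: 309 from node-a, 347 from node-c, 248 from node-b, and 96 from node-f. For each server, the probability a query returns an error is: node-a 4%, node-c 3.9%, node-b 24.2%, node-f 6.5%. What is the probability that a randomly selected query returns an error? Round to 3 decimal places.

Unnormalized posteriors (prior × likelihood):
  node-a: 0.309 × 0.04 = 0.01236
  node-c: 0.347 × 0.039 = 0.013533
  node-b: 0.248 × 0.242 = 0.060016
  node-f: 0.096 × 0.065 = 0.00624
P(error) = 0.01236 + 0.013533 + 0.060016 + 0.00624 = 0.092149 → 0.092.

0.092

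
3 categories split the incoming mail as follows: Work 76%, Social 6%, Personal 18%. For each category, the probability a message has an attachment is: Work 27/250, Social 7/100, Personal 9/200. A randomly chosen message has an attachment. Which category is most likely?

Work

By Bayes' rule, posterior ∝ prior × likelihood:
  Work: 0.76 × 0.108 = 0.08208
  Social: 0.06 × 0.07 = 0.0042
  Personal: 0.18 × 0.045 = 0.0081
Sum = 0.09438.
Largest term belongs to Work, so Work is most probable.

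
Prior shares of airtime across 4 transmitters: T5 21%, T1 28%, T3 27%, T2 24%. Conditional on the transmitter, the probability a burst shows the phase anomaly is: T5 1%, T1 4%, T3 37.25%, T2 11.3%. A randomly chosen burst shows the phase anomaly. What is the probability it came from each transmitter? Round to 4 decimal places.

T5 0.0149, T1 0.0794, T3 0.7133, T2 0.1923

Compute prior × likelihood for every hypothesis:
  T5: 0.21 × 0.01 = 0.0021
  T1: 0.28 × 0.04 = 0.0112
  T3: 0.27 × 0.3725 = 0.100575
  T2: 0.24 × 0.113 = 0.02712
Sum = 0.140995.
P(T5 | anomaly) = 0.0021/0.140995 ≈ 0.0149
P(T1 | anomaly) = 0.0112/0.140995 ≈ 0.0794
P(T3 | anomaly) = 0.100575/0.140995 ≈ 0.7133
P(T2 | anomaly) = 0.02712/0.140995 ≈ 0.1923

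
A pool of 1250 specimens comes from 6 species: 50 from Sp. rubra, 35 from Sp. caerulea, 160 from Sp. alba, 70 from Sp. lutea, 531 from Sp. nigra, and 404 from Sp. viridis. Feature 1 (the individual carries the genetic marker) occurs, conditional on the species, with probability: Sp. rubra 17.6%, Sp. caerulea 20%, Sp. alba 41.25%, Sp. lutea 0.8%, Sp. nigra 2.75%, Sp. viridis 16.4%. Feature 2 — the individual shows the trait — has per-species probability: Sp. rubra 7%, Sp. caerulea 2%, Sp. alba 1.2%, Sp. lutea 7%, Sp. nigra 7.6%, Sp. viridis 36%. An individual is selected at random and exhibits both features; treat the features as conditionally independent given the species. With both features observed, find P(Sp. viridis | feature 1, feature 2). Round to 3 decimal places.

By Bayes' rule, posterior ∝ prior × likelihood:
  Sp. rubra: 0.04 × 0.176 × 0.07 = 0.0004928
  Sp. caerulea: 0.028 × 0.2 × 0.02 = 0.000112
  Sp. alba: 0.128 × 0.4125 × 0.012 = 0.0006336
  Sp. lutea: 0.056 × 0.008 × 0.07 = 0.00003136
  Sp. nigra: 0.4248 × 0.0275 × 0.076 = 0.000887832
  Sp. viridis: 0.3232 × 0.164 × 0.36 = 0.019081728
Sum = 0.02123932.
P(Sp. viridis | evidence) = 0.019081728 / 0.02123932 ≈ 0.898.

0.898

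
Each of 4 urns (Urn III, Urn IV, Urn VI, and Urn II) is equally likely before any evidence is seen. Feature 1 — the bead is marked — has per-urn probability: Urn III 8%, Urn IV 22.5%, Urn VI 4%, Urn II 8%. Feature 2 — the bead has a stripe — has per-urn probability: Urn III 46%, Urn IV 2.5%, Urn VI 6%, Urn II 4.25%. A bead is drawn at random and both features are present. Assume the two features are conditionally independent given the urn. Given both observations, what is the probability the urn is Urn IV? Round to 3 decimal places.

Since the prior is uniform, the posterior is proportional to the likelihood:
  Urn III: 0.08 × 0.46 = 0.0368
  Urn IV: 0.225 × 0.025 = 0.005625
  Urn VI: 0.04 × 0.06 = 0.0024
  Urn II: 0.08 × 0.0425 = 0.0034
Sum = 0.048225.
P(Urn IV | evidence) = 0.005625 / 0.048225 ≈ 0.117.

0.117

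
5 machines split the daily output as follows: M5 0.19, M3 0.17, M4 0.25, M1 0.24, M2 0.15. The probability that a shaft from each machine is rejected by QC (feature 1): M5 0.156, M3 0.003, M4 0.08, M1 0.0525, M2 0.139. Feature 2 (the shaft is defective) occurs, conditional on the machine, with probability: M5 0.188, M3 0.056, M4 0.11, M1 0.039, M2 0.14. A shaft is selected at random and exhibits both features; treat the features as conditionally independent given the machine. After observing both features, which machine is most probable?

M5

By Bayes' rule, posterior ∝ prior × likelihood:
  M5: 0.19 × 0.156 × 0.188 = 0.00557232
  M3: 0.17 × 0.003 × 0.056 = 0.00002856
  M4: 0.25 × 0.08 × 0.11 = 0.0022
  M1: 0.24 × 0.0525 × 0.039 = 0.0004914
  M2: 0.15 × 0.139 × 0.14 = 0.002919
Total = 0.01121128.
Largest term belongs to M5, so M5 is most probable.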